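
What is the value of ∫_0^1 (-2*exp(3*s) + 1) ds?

5/3 - 2*exp(3)/3

An antiderivative is F(s) = -2*exp(3*s)/3 + s.
Then F(1) - F(0) = (1 - 2*exp(3)/3) - (-2/3) = 5/3 - 2*exp(3)/3.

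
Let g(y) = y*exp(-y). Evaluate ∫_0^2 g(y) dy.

Integrate by parts once (u = y, dv = exp(-y) dy).
An antiderivative is F(y) = (-y - 1)*exp(-y).
Then F(2) - F(0) = (-3*exp(-2)) - (-1) = 1 - 3*exp(-2).

1 - 3*exp(-2)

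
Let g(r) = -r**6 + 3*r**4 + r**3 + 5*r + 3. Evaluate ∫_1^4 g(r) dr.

By the power rule, an antiderivative is F(r) = -r**7/7 + 3*r**5/5 + r**4/4 + 5*r**2/2 + 3*r.
Then F(4) - F(1) = (-56356/35) - (869/140) = -226293/140.

-226293/140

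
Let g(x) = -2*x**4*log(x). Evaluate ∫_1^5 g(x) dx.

Integrate by parts once (u = ln x, dv = -2*x**4 dx).
An antiderivative is F(x) = -2*x**5*(5*log(x) - 1)/25.
Then F(5) - F(1) = (250 - 1250*log(5)) - (2/25) = 6248/25 - 1250*log(5).

6248/25 - 1250*log(5)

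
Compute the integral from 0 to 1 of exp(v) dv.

An antiderivative is F(v) = exp(v).
Then F(1) - F(0) = (E) - (1) = -1 + E.

-1 + E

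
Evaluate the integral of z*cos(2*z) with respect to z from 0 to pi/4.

-1/4 + pi/8

Integrate by parts once (u = z, dv = cos(2*z) dz).
An antiderivative is F(z) = z*sin(2*z)/2 + cos(2*z)/4.
Then F(pi/4) - F(0) = (pi/8) - (1/4) = -1/4 + pi/8.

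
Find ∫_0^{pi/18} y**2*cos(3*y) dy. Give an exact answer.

-1/27 + pi**2/1944 + sqrt(3)*pi/162

Integrate by parts twice (u = y^2, dv = cos(3*y) dy).
An antiderivative is F(y) = y**2*sin(3*y)/3 + 2*y*cos(3*y)/9 - 2*sin(3*y)/27.
Then F(pi/18) - F(0) = (-1/27 + pi**2/1944 + sqrt(3)*pi/162) - (0) = -1/27 + pi**2/1944 + sqrt(3)*pi/162.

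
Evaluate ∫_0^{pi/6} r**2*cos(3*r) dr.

Integrate by parts twice (u = r^2, dv = cos(3*r) dr).
An antiderivative is F(r) = r**2*sin(3*r)/3 + 2*r*cos(3*r)/9 - 2*sin(3*r)/27.
Then F(pi/6) - F(0) = (-2/27 + pi**2/108) - (0) = -2/27 + pi**2/108.

-2/27 + pi**2/108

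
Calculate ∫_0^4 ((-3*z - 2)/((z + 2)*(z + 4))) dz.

Factor the denominator: z**2 + 6*z + 8 = (z + 4)(z + 2).
Partial fractions: (-3*z - 2)/((z + 2)*(z + 4)) = -5/(z + 4) + 2/(z + 2).
An antiderivative is F(z) = 2*log(z + 2) - 5*log(z + 4).
Then F(4) - F(0) = (-13*log(2) + 2*log(3)) - (-8*log(2)) = log(9/32).

log(9/32)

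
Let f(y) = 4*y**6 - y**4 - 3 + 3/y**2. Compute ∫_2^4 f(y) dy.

1271969/140

By the power rule, an antiderivative is F(y) = 4*y**7/7 - y**5/5 - 3*y - 3/y.
Then F(4) - F(2) = (1280263/140) - (4147/70) = 1271969/140.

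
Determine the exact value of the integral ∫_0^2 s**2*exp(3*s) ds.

Integrate by parts twice (u = s^2, dv = exp(3*s) ds).
An antiderivative is F(s) = (9*s**2 - 6*s + 2)*exp(3*s)/27.
Then F(2) - F(0) = (26*exp(6)/27) - (2/27) = -2/27 + 26*exp(6)/27.

-2/27 + 26*exp(6)/27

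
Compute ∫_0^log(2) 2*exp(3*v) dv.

Let u = exp(v), so du = exp(v) dv. When v = 0, u = 1; when v = log(2), u = 2.
The integral becomes 2·∫ u**2 du from 1 to 2, with antiderivative 2*u**3/3.
Back in v: F(v) = 2*exp(3*v)/3.
Then F(log(2)) - F(0) = (16/3) - (2/3) = 14/3.

14/3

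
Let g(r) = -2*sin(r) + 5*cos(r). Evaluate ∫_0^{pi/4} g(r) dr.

An antiderivative is F(r) = 5*sin(r) + 2*cos(r).
Then F(pi/4) - F(0) = (7*sqrt(2)/2) - (2) = -2 + 7*sqrt(2)/2.

-2 + 7*sqrt(2)/2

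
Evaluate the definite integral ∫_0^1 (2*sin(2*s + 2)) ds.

cos(2) - cos(4)

Let u = 2*s + 2, so du = 2 ds. When s = 0, u = 2; when s = 1, u = 4.
The integral becomes ∫ sin(u) du from 2 to 4, with antiderivative -cos(u).
Back in s: F(s) = -cos(2*s + 2).
Then F(1) - F(0) = (-cos(4)) - (-cos(2)) = cos(2) - cos(4).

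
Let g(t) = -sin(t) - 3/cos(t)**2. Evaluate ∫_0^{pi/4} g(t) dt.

-4 + sqrt(2)/2

An antiderivative is F(t) = cos(t) - 3*tan(t).
Then F(pi/4) - F(0) = (-3 + sqrt(2)/2) - (1) = -4 + sqrt(2)/2.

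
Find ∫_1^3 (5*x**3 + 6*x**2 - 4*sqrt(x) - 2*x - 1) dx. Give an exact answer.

By the power rule, an antiderivative is F(x) = 5*x**4/4 - 8*x**(3/2)/3 + 2*x**3 - x**2 - x.
Then F(3) - F(1) = (573/4 - 8*sqrt(3)) - (-17/12) = 434/3 - 8*sqrt(3).

434/3 - 8*sqrt(3)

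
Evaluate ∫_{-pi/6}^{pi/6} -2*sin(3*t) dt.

0

An antiderivative is F(t) = 2*cos(3*t)/3.
Then F(pi/6) - F(-pi/6) = (0) - (0) = 0.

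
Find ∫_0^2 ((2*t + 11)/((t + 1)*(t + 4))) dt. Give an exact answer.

Factor the denominator: t**2 + 5*t + 4 = (t + 4)(t + 1).
Partial fractions: (2*t + 11)/((t + 1)*(t + 4)) = -1/(t + 4) + 3/(t + 1).
An antiderivative is F(t) = 3*log(t + 1) - log(t + 4).
Then F(2) - F(0) = (log(9/2)) - (-log(4)) = log(18).

log(18)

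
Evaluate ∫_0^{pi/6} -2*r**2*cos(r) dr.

-sqrt(3)*pi/3 - pi**2/36 + 2

Integrate by parts twice (u = r^2, dv = -2*cos(r) dr).
An antiderivative is F(r) = -2*r**2*sin(r) - 4*r*cos(r) + 4*sin(r).
Then F(pi/6) - F(0) = (-sqrt(3)*pi/3 - pi**2/36 + 2) - (0) = -sqrt(3)*pi/3 - pi**2/36 + 2.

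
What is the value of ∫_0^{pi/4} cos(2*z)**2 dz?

Use the identity cos^2(2*z) = (1 + cos(4*z))/2.
An antiderivative is F(z) = z/2 + sin(4*z)/8.
Then F(pi/4) - F(0) = (pi/8) - (0) = pi/8.

pi/8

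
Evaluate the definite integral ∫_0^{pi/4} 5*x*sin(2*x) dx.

5/4

Integrate by parts once (u = x, dv = 5*sin(2*x) dx).
An antiderivative is F(x) = -5*x*cos(2*x)/2 + 5*sin(2*x)/4.
Then F(pi/4) - F(0) = (5/4) - (0) = 5/4.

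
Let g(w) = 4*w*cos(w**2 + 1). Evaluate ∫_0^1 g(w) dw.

-2*sin(1) + 2*sin(2)

Let u = w**2 + 1, so du = 2*w dw. When w = 0, u = 1; when w = 1, u = 2.
The integral becomes 2·∫ cos(u) du from 1 to 2, with antiderivative 2*sin(u).
Back in w: F(w) = 2*sin(w**2 + 1).
Then F(1) - F(0) = (2*sin(2)) - (2*sin(1)) = -2*sin(1) + 2*sin(2).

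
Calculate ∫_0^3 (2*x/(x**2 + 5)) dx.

log(14/5)

Let u = x**2 + 5, so du = 2*x dx. When x = 0, u = 5; when x = 3, u = 14.
The integral becomes ∫ 1/u du from 5 to 14, with antiderivative log(u).
Back in x: F(x) = log(x**2 + 5).
Then F(3) - F(0) = (log(14)) - (log(5)) = log(14/5).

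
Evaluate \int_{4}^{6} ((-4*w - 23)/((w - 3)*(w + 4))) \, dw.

-5*log(3) - 2*log(2) + log(5)

Factor the denominator: w**2 + w - 12 = (w + 4)(w - 3).
Partial fractions: (-4*w - 23)/((w - 3)*(w + 4)) = 1/(w + 4) - 5/(w - 3).
An antiderivative is F(w) = -5*log(w - 3) + log(w + 4).
Then F(6) - F(4) = (-5*log(3) + log(2) + log(5)) - (log(8)) = -5*log(3) - 2*log(2) + log(5).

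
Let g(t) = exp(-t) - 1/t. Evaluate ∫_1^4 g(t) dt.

An antiderivative is F(t) = -log(t) - exp(-t).
Then F(4) - F(1) = ((-log(4**exp(4)) - 1)*exp(-4)) - (-exp(-1)) = (-log(4**exp(4)) - 1 + exp(3))*exp(-4).

(-log(4**exp(4)) - 1 + exp(3))*exp(-4)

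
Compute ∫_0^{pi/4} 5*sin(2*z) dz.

An antiderivative is F(z) = -5*cos(2*z)/2.
Then F(pi/4) - F(0) = (0) - (-5/2) = 5/2.

5/2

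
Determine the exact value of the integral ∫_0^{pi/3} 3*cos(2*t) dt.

An antiderivative is F(t) = 3*sin(2*t)/2.
Then F(pi/3) - F(0) = (3*sqrt(3)/4) - (0) = 3*sqrt(3)/4.

3*sqrt(3)/4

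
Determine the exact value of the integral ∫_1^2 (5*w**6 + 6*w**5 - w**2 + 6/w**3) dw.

By the power rule, an antiderivative is F(w) = 5*w**7/7 + w**6 - w**3/3 - 3/w**2.
Then F(2) - F(1) = (12769/84) - (-34/21) = 12905/84.

12905/84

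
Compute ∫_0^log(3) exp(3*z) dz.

26/3

Let u = exp(z), so du = exp(z) dz. When z = 0, u = 1; when z = log(3), u = 3.
The integral becomes ∫ u**2 du from 1 to 3, with antiderivative u**3/3.
Back in z: F(z) = exp(3*z)/3.
Then F(log(3)) - F(0) = (9) - (1/3) = 26/3.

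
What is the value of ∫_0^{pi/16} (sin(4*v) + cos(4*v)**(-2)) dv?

An antiderivative is F(v) = -cos(4*v)/4 + tan(4*v)/4.
Then F(pi/16) - F(0) = (1/4 - sqrt(2)/8) - (-1/4) = 1/2 - sqrt(2)/8.

1/2 - sqrt(2)/8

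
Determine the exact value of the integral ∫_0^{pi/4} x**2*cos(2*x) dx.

Integrate by parts twice (u = x^2, dv = cos(2*x) dx).
An antiderivative is F(x) = x**2*sin(2*x)/2 + x*cos(2*x)/2 - sin(2*x)/4.
Then F(pi/4) - F(0) = (-1/4 + pi**2/32) - (0) = -1/4 + pi**2/32.

-1/4 + pi**2/32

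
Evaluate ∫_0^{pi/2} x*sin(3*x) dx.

Integrate by parts once (u = x, dv = sin(3*x) dx).
An antiderivative is F(x) = -x*cos(3*x)/3 + sin(3*x)/9.
Then F(pi/2) - F(0) = (-1/9) - (0) = -1/9.

-1/9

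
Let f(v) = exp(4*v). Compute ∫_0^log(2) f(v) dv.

15/4

Let u = exp(v), so du = exp(v) dv. When v = 0, u = 1; when v = log(2), u = 2.
The integral becomes ∫ u**3 du from 1 to 2, with antiderivative u**4/4.
Back in v: F(v) = exp(4*v)/4.
Then F(log(2)) - F(0) = (4) - (1/4) = 15/4.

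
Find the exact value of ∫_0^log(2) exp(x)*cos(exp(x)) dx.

-sin(1) + sin(2)

Let u = exp(x), so du = exp(x) dx. When x = 0, u = 1; when x = log(2), u = 2.
The integral becomes ∫ cos(u) du from 1 to 2, with antiderivative sin(u).
Back in x: F(x) = sin(exp(x)).
Then F(log(2)) - F(0) = (sin(2)) - (sin(1)) = -sin(1) + sin(2).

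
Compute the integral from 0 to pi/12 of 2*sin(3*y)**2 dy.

-1/6 + pi/12

Use the identity sin^2(3*y) = (1 - cos(6*y))/2.
An antiderivative is F(y) = y - sin(6*y)/6.
Then F(pi/12) - F(0) = (-1/6 + pi/12) - (0) = -1/6 + pi/12.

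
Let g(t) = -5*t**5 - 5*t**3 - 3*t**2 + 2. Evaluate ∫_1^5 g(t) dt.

By the power rule, an antiderivative is F(t) = -5*t**6/6 - 5*t**4/4 - t**3 + 2*t.
Then F(5) - F(1) = (-167005/12) - (-13/12) = -13916.

-13916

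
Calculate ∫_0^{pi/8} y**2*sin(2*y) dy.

-1/4 - sqrt(2)*pi**2/256 + sqrt(2)*pi/32 + sqrt(2)/8

Integrate by parts twice (u = y^2, dv = sin(2*y) dy).
An antiderivative is F(y) = -y**2*cos(2*y)/2 + y*sin(2*y)/2 + cos(2*y)/4.
Then F(pi/8) - F(0) = (sqrt(2)*(-pi**2 + 8*pi + 32)/256) - (1/4) = -1/4 - sqrt(2)*pi**2/256 + sqrt(2)*pi/32 + sqrt(2)/8.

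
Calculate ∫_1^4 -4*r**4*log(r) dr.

Integrate by parts once (u = ln r, dv = -4*r**4 dr).
An antiderivative is F(r) = -4*r**5*(5*log(r) - 1)/25.
Then F(4) - F(1) = (4096/25 - 8192*log(2)/5) - (4/25) = 4092/25 - 8192*log(2)/5.

4092/25 - 8192*log(2)/5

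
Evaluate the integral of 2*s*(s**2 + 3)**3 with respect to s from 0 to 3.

20655/4

Let u = s**2 + 3, so du = 2*s ds. When s = 0, u = 3; when s = 3, u = 12.
The integral becomes ∫ u**3 du from 3 to 12, with antiderivative u**4/4.
Back in s: F(s) = (s**2 + 3)**4/4.
Then F(3) - F(0) = (5184) - (81/4) = 20655/4.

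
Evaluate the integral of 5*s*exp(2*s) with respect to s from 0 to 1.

5/4 + 5*exp(2)/4

Integrate by parts once (u = s, dv = 5*exp(2*s) ds).
An antiderivative is F(s) = (10*s - 5)*exp(2*s)/4.
Then F(1) - F(0) = (5*exp(2)/4) - (-5/4) = 5/4 + 5*exp(2)/4.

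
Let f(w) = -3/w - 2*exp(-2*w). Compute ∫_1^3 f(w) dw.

-3*log(3) - exp(-2) + exp(-6)

An antiderivative is F(w) = -3*log(w) + exp(-2*w).
Then F(3) - F(1) = (-3*log(3) + exp(-6)) - (exp(-2)) = -3*log(3) - exp(-2) + exp(-6).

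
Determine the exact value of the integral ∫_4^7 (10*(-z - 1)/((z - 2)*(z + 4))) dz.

-5*log(11) - 5*log(5) + 20*log(2)

Factor the denominator: z**2 + 2*z - 8 = (z + 4)(z - 2).
Partial fractions: 10*(-z - 1)/((z - 2)*(z + 4)) = -5/(z + 4) - 5/(z - 2).
An antiderivative is F(z) = -5*log(z - 2) - 5*log(z + 4).
Then F(7) - F(4) = (-5*log(11) - 5*log(5)) - (-20*log(2)) = -5*log(11) - 5*log(5) + 20*log(2).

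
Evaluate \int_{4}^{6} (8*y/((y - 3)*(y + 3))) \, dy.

-4*log(7) + 12*log(3)

Factor the denominator: y**2 - 9 = (y + 3)(y - 3).
Partial fractions: 8*y/((y - 3)*(y + 3)) = 4/(y + 3) + 4/(y - 3).
An antiderivative is F(y) = 4*log(y - 3) + 4*log(y + 3).
Then F(6) - F(4) = (12*log(3)) - (4*log(7)) = -4*log(7) + 12*log(3).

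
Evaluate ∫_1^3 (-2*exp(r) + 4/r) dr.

An antiderivative is F(r) = -2*exp(r) + 4*log(r).
Then F(3) - F(1) = (-2*exp(3) + log(81)) - (-2*exp(1)) = -2*exp(3) + 4*log(3) + 2*exp(1).

-2*exp(3) + 4*log(3) + 2*exp(1)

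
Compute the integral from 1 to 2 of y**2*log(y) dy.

-7/9 + 8*log(2)/3

Integrate by parts once (u = ln y, dv = y**2 dy).
An antiderivative is F(y) = y**3*(3*log(y) - 1)/9.
Then F(2) - F(1) = (-8/9 + 8*log(2)/3) - (-1/9) = -7/9 + 8*log(2)/3.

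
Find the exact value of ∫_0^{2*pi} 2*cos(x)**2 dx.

Use the identity cos^2(x) = (1 + cos(2*x))/2.
An antiderivative is F(x) = x + sin(2*x)/2.
Then F(2*pi) - F(0) = (2*pi) - (0) = 2*pi.

2*pi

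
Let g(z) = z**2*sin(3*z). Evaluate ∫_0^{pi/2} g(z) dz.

-pi/9 - 2/27

Integrate by parts twice (u = z^2, dv = sin(3*z) dz).
An antiderivative is F(z) = -z**2*cos(3*z)/3 + 2*z*sin(3*z)/9 + 2*cos(3*z)/27.
Then F(pi/2) - F(0) = (-pi/9) - (2/27) = -pi/9 - 2/27.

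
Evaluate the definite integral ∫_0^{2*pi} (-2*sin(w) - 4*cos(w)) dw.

0

An antiderivative is F(w) = -4*sin(w) + 2*cos(w).
Then F(2*pi) - F(0) = (2) - (2) = 0.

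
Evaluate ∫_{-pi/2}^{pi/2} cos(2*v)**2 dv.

pi/2

Use the identity cos^2(2*v) = (1 + cos(4*v))/2.
An antiderivative is F(v) = v/2 + sin(4*v)/8.
Then F(pi/2) - F(-pi/2) = (pi/4) - (-pi/4) = pi/2.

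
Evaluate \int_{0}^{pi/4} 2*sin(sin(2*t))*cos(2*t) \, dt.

1 - cos(1)

Let u = sin(2*t), so du = 2*cos(2*t) dt. When t = 0, u = 0; when t = pi/4, u = 1.
The integral becomes ∫ sin(u) du from 0 to 1, with antiderivative -cos(u).
Back in t: F(t) = -cos(sin(2*t)).
Then F(pi/4) - F(0) = (-cos(1)) - (-1) = 1 - cos(1).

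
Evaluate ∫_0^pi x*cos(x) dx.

Integrate by parts once (u = x, dv = cos(x) dx).
An antiderivative is F(x) = x*sin(x) + cos(x).
Then F(pi) - F(0) = (-1) - (1) = -2.

-2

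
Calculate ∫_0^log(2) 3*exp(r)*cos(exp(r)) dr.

-3*sin(1) + 3*sin(2)

Let u = exp(r), so du = exp(r) dr. When r = 0, u = 1; when r = log(2), u = 2.
The integral becomes 3·∫ cos(u) du from 1 to 2, with antiderivative 3*sin(u).
Back in r: F(r) = 3*sin(exp(r)).
Then F(log(2)) - F(0) = (3*sin(2)) - (3*sin(1)) = -3*sin(1) + 3*sin(2).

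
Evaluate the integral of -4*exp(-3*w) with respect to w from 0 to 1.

-4/3 + 4*exp(-3)/3

An antiderivative is F(w) = 4*exp(-3*w)/3.
Then F(1) - F(0) = (4*exp(-3)/3) - (4/3) = -4/3 + 4*exp(-3)/3.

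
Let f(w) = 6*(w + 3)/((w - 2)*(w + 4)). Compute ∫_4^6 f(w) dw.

log(40)

Factor the denominator: w**2 + 2*w - 8 = (w + 4)(w - 2).
Partial fractions: 6*(w + 3)/((w - 2)*(w + 4)) = 1/(w + 4) + 5/(w - 2).
An antiderivative is F(w) = 5*log(w - 2) + log(w + 4).
Then F(6) - F(4) = (log(5) + 11*log(2)) - (8*log(2)) = log(40).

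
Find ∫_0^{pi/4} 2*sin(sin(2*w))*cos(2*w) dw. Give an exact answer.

1 - cos(1)

Let u = sin(2*w), so du = 2*cos(2*w) dw. When w = 0, u = 0; when w = pi/4, u = 1.
The integral becomes ∫ sin(u) du from 0 to 1, with antiderivative -cos(u).
Back in w: F(w) = -cos(sin(2*w)).
Then F(pi/4) - F(0) = (-cos(1)) - (-1) = 1 - cos(1).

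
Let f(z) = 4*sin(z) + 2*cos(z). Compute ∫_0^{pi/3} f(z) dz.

An antiderivative is F(z) = 2*sin(z) - 4*cos(z).
Then F(pi/3) - F(0) = (-2 + sqrt(3)) - (-4) = sqrt(3) + 2.

sqrt(3) + 2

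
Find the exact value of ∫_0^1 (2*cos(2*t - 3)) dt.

Let u = 2*t - 3, so du = 2 dt. When t = 0, u = -3; when t = 1, u = -1.
The integral becomes ∫ cos(u) du from -3 to -1, with antiderivative sin(u).
Back in t: F(t) = sin(2*t - 3).
Then F(1) - F(0) = (-sin(1)) - (-sin(3)) = -sin(1) + sin(3).

-sin(1) + sin(3)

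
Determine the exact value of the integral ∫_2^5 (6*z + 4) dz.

75

By the power rule, an antiderivative is F(z) = 3*z**2 + 4*z.
Then F(5) - F(2) = (95) - (20) = 75.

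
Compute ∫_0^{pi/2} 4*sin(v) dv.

4

An antiderivative is F(v) = -4*cos(v).
Then F(pi/2) - F(0) = (0) - (-4) = 4.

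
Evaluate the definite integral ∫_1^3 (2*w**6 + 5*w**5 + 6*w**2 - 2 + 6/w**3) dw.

26920/21

By the power rule, an antiderivative is F(w) = 2*w**7/7 + 5*w**6/6 + 2*w**3 - 2*w - 3/w**2.
Then F(3) - F(1) = (53761/42) - (-79/42) = 26920/21.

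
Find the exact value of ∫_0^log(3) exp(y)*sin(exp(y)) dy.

cos(1) - cos(3)

Let u = exp(y), so du = exp(y) dy. When y = 0, u = 1; when y = log(3), u = 3.
The integral becomes ∫ sin(u) du from 1 to 3, with antiderivative -cos(u).
Back in y: F(y) = -cos(exp(y)).
Then F(log(3)) - F(0) = (-cos(3)) - (-cos(1)) = cos(1) - cos(3).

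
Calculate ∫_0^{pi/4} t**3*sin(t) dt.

sqrt(2)*(-384 - pi**3 + 12*pi**2 + 96*pi)/128

Integrate by parts 3 times (u = t^3, dv = sin(t) dt).
An antiderivative is F(t) = -t**3*cos(t) + 3*t**2*sin(t) + 6*t*cos(t) - 6*sin(t).
Then F(pi/4) - F(0) = (sqrt(2)*(-384 - pi**3 + 12*pi**2 + 96*pi)/128) - (0) = sqrt(2)*(-384 - pi**3 + 12*pi**2 + 96*pi)/128.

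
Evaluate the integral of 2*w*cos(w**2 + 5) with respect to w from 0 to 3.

-sin(5) + sin(14)

Let u = w**2 + 5, so du = 2*w dw. When w = 0, u = 5; when w = 3, u = 14.
The integral becomes ∫ cos(u) du from 5 to 14, with antiderivative sin(u).
Back in w: F(w) = sin(w**2 + 5).
Then F(3) - F(0) = (sin(14)) - (sin(5)) = -sin(5) + sin(14).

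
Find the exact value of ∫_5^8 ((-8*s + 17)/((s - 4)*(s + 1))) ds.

Factor the denominator: s**2 - 3*s - 4 = (s + 1)(s - 4).
Partial fractions: (-8*s + 17)/((s - 4)*(s + 1)) = -5/(s + 1) - 3/(s - 4).
An antiderivative is F(s) = -3*log(s - 4) - 5*log(s + 1).
Then F(8) - F(5) = (-10*log(3) - 6*log(2)) - (-5*log(3) - 5*log(2)) = -5*log(3) - log(2).

-5*log(3) - log(2)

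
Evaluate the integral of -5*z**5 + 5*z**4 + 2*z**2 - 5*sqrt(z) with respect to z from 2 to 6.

By the power rule, an antiderivative is F(z) = -5*z**6/6 + z**5 - 10*z**(3/2)/3 + 2*z**3/3.
Then F(6) - F(2) = (-30960 - 20*sqrt(6)) - (-16 - 20*sqrt(2)/3) = -30944 - 20*sqrt(6) + 20*sqrt(2)/3.

-30944 - 20*sqrt(6) + 20*sqrt(2)/3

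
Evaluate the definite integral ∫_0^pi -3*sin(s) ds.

An antiderivative is F(s) = 3*cos(s).
Then F(pi) - F(0) = (-3) - (3) = -6.

-6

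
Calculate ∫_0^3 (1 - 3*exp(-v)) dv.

An antiderivative is F(v) = v + 3*exp(-v).
Then F(3) - F(0) = (3*exp(-3) + 3) - (3) = 3*exp(-3).

3*exp(-3)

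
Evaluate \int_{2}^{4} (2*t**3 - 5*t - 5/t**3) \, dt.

2865/32

By the power rule, an antiderivative is F(t) = t**4/2 - 5*t**2/2 + 5/(2*t**2).
Then F(4) - F(2) = (2821/32) - (-11/8) = 2865/32.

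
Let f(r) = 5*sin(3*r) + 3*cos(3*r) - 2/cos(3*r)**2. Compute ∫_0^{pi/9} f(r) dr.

An antiderivative is F(r) = sin(3*r) - 5*cos(3*r)/3 - 2*tan(3*r)/3.
Then F(pi/9) - F(0) = (-5/6 - sqrt(3)/6) - (-5/3) = 5/6 - sqrt(3)/6.

5/6 - sqrt(3)/6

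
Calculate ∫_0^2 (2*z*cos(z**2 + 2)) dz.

-sin(2) + sin(6)

Let u = z**2 + 2, so du = 2*z dz. When z = 0, u = 2; when z = 2, u = 6.
The integral becomes ∫ cos(u) du from 2 to 6, with antiderivative sin(u).
Back in z: F(z) = sin(z**2 + 2).
Then F(2) - F(0) = (sin(6)) - (sin(2)) = -sin(2) + sin(6).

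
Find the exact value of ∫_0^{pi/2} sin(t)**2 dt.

pi/4

Use the identity sin^2(t) = (1 - cos(2*t))/2.
An antiderivative is F(t) = t/2 - sin(2*t)/4.
Then F(pi/2) - F(0) = (pi/4) - (0) = pi/4.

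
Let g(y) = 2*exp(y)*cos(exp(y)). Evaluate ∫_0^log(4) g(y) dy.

Let u = exp(y), so du = exp(y) dy. When y = 0, u = 1; when y = log(4), u = 4.
The integral becomes 2·∫ cos(u) du from 1 to 4, with antiderivative 2*sin(u).
Back in y: F(y) = 2*sin(exp(y)).
Then F(log(4)) - F(0) = (2*sin(4)) - (2*sin(1)) = -2*sin(1) + 2*sin(4).

-2*sin(1) + 2*sin(4)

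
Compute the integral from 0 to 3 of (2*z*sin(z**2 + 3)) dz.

Let u = z**2 + 3, so du = 2*z dz. When z = 0, u = 3; when z = 3, u = 12.
The integral becomes ∫ sin(u) du from 3 to 12, with antiderivative -cos(u).
Back in z: F(z) = -cos(z**2 + 3).
Then F(3) - F(0) = (-cos(12)) - (-cos(3)) = cos(3) - cos(12).

cos(3) - cos(12)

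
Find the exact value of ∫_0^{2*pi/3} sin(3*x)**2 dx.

Use the identity sin^2(3*x) = (1 - cos(6*x))/2.
An antiderivative is F(x) = x/2 - sin(6*x)/12.
Then F(2*pi/3) - F(0) = (pi/3) - (0) = pi/3.

pi/3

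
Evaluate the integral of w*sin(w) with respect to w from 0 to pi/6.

-sqrt(3)*pi/12 + 1/2

Integrate by parts once (u = w, dv = sin(w) dw).
An antiderivative is F(w) = -w*cos(w) + sin(w).
Then F(pi/6) - F(0) = (-sqrt(3)*pi/12 + 1/2) - (0) = -sqrt(3)*pi/12 + 1/2.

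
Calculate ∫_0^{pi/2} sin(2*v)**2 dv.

Use the identity sin^2(2*v) = (1 - cos(4*v))/2.
An antiderivative is F(v) = v/2 - sin(4*v)/8.
Then F(pi/2) - F(0) = (pi/4) - (0) = pi/4.

pi/4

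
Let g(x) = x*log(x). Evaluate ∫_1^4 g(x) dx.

Integrate by parts once (u = ln x, dv = x dx).
An antiderivative is F(x) = x**2*(2*log(x) - 1)/4.
Then F(4) - F(1) = (-4 + 16*log(2)) - (-1/4) = -15/4 + 16*log(2).

-15/4 + 16*log(2)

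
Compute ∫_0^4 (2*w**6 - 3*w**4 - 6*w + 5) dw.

141356/35

By the power rule, an antiderivative is F(w) = 2*w**7/7 - 3*w**5/5 - 3*w**2 + 5*w.
Then F(4) - F(0) = (141356/35) - (0) = 141356/35.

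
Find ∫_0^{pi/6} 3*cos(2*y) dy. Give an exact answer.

3*sqrt(3)/4

An antiderivative is F(y) = 3*sin(2*y)/2.
Then F(pi/6) - F(0) = (3*sqrt(3)/4) - (0) = 3*sqrt(3)/4.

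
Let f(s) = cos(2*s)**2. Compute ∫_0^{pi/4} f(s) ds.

pi/8

Use the identity cos^2(2*s) = (1 + cos(4*s))/2.
An antiderivative is F(s) = s/2 + sin(4*s)/8.
Then F(pi/4) - F(0) = (pi/8) - (0) = pi/8.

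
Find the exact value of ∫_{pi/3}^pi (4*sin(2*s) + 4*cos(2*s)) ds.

An antiderivative is F(s) = 2*sin(2*s) - 2*cos(2*s).
Then F(pi) - F(pi/3) = (-2) - (1 + sqrt(3)) = -3 - sqrt(3).

-3 - sqrt(3)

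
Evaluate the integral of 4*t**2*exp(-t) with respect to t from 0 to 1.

8 - 20*exp(-1)

Integrate by parts twice (u = t^2, dv = 4*exp(-t) dt).
An antiderivative is F(t) = (-4*t**2 - 8*t - 8)*exp(-t).
Then F(1) - F(0) = (-20*exp(-1)) - (-8) = 8 - 20*exp(-1).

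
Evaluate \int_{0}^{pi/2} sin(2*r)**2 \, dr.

pi/4

Use the identity sin^2(2*r) = (1 - cos(4*r))/2.
An antiderivative is F(r) = r/2 - sin(4*r)/8.
Then F(pi/2) - F(0) = (pi/4) - (0) = pi/4.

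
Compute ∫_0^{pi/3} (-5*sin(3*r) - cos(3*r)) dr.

-10/3

An antiderivative is F(r) = -sin(3*r)/3 + 5*cos(3*r)/3.
Then F(pi/3) - F(0) = (-5/3) - (5/3) = -10/3.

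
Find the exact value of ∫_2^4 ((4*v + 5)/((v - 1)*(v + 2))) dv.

log(81/2)

Factor the denominator: v**2 + v - 2 = (v + 2)(v - 1).
Partial fractions: (4*v + 5)/((v - 1)*(v + 2)) = 1/(v + 2) + 3/(v - 1).
An antiderivative is F(v) = 3*log(v - 1) + log(v + 2).
Then F(4) - F(2) = (log(2) + 4*log(3)) - (log(4)) = log(81/2).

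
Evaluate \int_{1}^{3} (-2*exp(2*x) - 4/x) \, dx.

-exp(6) - log(81) + exp(2)

An antiderivative is F(x) = -exp(2*x) - 4*log(x).
Then F(3) - F(1) = (-exp(6) - log(81)) - (-exp(2)) = -exp(6) - log(81) + exp(2).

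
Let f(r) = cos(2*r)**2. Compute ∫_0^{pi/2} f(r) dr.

Use the identity cos^2(2*r) = (1 + cos(4*r))/2.
An antiderivative is F(r) = r/2 + sin(4*r)/8.
Then F(pi/2) - F(0) = (pi/4) - (0) = pi/4.

pi/4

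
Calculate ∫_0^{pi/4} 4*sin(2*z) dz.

2

An antiderivative is F(z) = -2*cos(2*z).
Then F(pi/4) - F(0) = (0) - (-2) = 2.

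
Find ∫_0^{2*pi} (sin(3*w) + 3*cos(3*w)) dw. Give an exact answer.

An antiderivative is F(w) = sin(3*w) - cos(3*w)/3.
Then F(2*pi) - F(0) = (-1/3) - (-1/3) = 0.

0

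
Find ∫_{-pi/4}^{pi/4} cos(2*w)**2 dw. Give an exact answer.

Use the identity cos^2(2*w) = (1 + cos(4*w))/2.
An antiderivative is F(w) = w/2 + sin(4*w)/8.
Then F(pi/4) - F(-pi/4) = (pi/8) - (-pi/8) = pi/4.

pi/4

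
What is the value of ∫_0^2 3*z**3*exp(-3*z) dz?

Integrate by parts 3 times (u = z^3, dv = 3*exp(-3*z) dz).
An antiderivative is F(z) = (-9*z**3 - 9*z**2 - 6*z - 2)*exp(-3*z)/9.
Then F(2) - F(0) = (-122*exp(-6)/9) - (-2/9) = 2/9 - 122*exp(-6)/9.

2/9 - 122*exp(-6)/9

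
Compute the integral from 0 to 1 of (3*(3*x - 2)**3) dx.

-15/4

Let u = 3*x - 2, so du = 3 dx. When x = 0, u = -2; when x = 1, u = 1.
The integral becomes ∫ u**3 du from -2 to 1, with antiderivative u**4/4.
Back in x: F(x) = (3*x - 2)**4/4.
Then F(1) - F(0) = (1/4) - (4) = -15/4.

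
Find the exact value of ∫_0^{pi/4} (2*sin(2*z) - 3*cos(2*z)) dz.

An antiderivative is F(z) = -3*sin(2*z)/2 - cos(2*z).
Then F(pi/4) - F(0) = (-3/2) - (-1) = -1/2.

-1/2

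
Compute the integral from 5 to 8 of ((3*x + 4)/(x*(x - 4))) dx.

log(5) + 5*log(2)

Factor the denominator: x**2 - 4*x = x(x - 4).
Partial fractions: (3*x + 4)/(x*(x - 4)) = -1/x + 4/(x - 4).
An antiderivative is F(x) = -log(x) + 4*log(x - 4).
Then F(8) - F(5) = (log(32)) - (-log(5)) = log(5) + 5*log(2).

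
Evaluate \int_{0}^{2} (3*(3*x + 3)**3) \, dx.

Let u = 3*x + 3, so du = 3 dx. When x = 0, u = 3; when x = 2, u = 9.
The integral becomes ∫ u**3 du from 3 to 9, with antiderivative u**4/4.
Back in x: F(x) = (3*x + 3)**4/4.
Then F(2) - F(0) = (6561/4) - (81/4) = 1620.

1620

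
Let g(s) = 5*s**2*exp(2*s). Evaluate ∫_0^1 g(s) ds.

Integrate by parts twice (u = s^2, dv = 5*exp(2*s) ds).
An antiderivative is F(s) = (10*s**2 - 10*s + 5)*exp(2*s)/4.
Then F(1) - F(0) = (5*exp(2)/4) - (5/4) = -5/4 + 5*exp(2)/4.

-5/4 + 5*exp(2)/4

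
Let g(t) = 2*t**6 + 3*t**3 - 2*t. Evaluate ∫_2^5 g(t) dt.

636177/28

By the power rule, an antiderivative is F(t) = 2*t**7/7 + 3*t**4/4 - t**2.
Then F(5) - F(2) = (637425/28) - (312/7) = 636177/28.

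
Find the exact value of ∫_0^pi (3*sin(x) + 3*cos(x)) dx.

An antiderivative is F(x) = 3*sin(x) - 3*cos(x).
Then F(pi) - F(0) = (3) - (-3) = 6.

6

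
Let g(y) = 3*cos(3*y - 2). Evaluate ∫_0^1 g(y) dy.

Let u = 3*y - 2, so du = 3 dy. When y = 0, u = -2; when y = 1, u = 1.
The integral becomes ∫ cos(u) du from -2 to 1, with antiderivative sin(u).
Back in y: F(y) = sin(3*y - 2).
Then F(1) - F(0) = (sin(1)) - (-sin(2)) = sin(1) + sin(2).

sin(1) + sin(2)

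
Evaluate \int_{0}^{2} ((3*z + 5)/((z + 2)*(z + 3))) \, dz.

Factor the denominator: z**2 + 5*z + 6 = (z + 3)(z + 2).
Partial fractions: (3*z + 5)/((z + 2)*(z + 3)) = 4/(z + 3) - 1/(z + 2).
An antiderivative is F(z) = -log(z + 2) + 4*log(z + 3).
Then F(2) - F(0) = (-2*log(2) + 4*log(5)) - (log(81/2)) = -4*log(3) - log(2) + 4*log(5).

-4*log(3) - log(2) + 4*log(5)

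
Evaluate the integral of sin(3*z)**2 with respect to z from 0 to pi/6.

pi/12

Use the identity sin^2(3*z) = (1 - cos(6*z))/2.
An antiderivative is F(z) = z/2 - sin(6*z)/12.
Then F(pi/6) - F(0) = (pi/12) - (0) = pi/12.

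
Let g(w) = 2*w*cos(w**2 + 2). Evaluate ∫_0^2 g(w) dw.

-sin(2) + sin(6)

Let u = w**2 + 2, so du = 2*w dw. When w = 0, u = 2; when w = 2, u = 6.
The integral becomes ∫ cos(u) du from 2 to 6, with antiderivative sin(u).
Back in w: F(w) = sin(w**2 + 2).
Then F(2) - F(0) = (sin(6)) - (sin(2)) = -sin(2) + sin(6).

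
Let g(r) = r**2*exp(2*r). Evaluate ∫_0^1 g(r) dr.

-1/4 + exp(2)/4

Integrate by parts twice (u = r^2, dv = exp(2*r) dr).
An antiderivative is F(r) = (2*r**2 - 2*r + 1)*exp(2*r)/4.
Then F(1) - F(0) = (exp(2)/4) - (1/4) = -1/4 + exp(2)/4.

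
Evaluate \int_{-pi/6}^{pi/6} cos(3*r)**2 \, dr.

pi/6

Use the identity cos^2(3*r) = (1 + cos(6*r))/2.
An antiderivative is F(r) = r/2 + sin(6*r)/12.
Then F(pi/6) - F(-pi/6) = (pi/12) - (-pi/12) = pi/6.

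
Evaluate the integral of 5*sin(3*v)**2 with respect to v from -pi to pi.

5*pi

Use the identity sin^2(3*v) = (1 - cos(6*v))/2.
An antiderivative is F(v) = 5*v/2 - 5*sin(6*v)/12.
Then F(pi) - F(-pi) = (5*pi/2) - (-5*pi/2) = 5*pi.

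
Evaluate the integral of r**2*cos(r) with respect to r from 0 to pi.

Integrate by parts twice (u = r^2, dv = cos(r) dr).
An antiderivative is F(r) = r**2*sin(r) + 2*r*cos(r) - 2*sin(r).
Then F(pi) - F(0) = (-2*pi) - (0) = -2*pi.

-2*pi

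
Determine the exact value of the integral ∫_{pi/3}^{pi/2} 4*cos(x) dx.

4 - 2*sqrt(3)

An antiderivative is F(x) = 4*sin(x).
Then F(pi/2) - F(pi/3) = (4) - (2*sqrt(3)) = 4 - 2*sqrt(3).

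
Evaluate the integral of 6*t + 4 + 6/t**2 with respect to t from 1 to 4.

123/2

By the power rule, an antiderivative is F(t) = 3*t**2 + 4*t - 6/t.
Then F(4) - F(1) = (125/2) - (1) = 123/2.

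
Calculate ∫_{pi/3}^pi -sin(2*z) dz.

An antiderivative is F(z) = cos(2*z)/2.
Then F(pi) - F(pi/3) = (1/2) - (-1/4) = 3/4.

3/4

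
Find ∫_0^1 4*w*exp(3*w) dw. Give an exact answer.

4/9 + 8*exp(3)/9

Integrate by parts once (u = w, dv = 4*exp(3*w) dw).
An antiderivative is F(w) = (12*w - 4)*exp(3*w)/9.
Then F(1) - F(0) = (8*exp(3)/9) - (-4/9) = 4/9 + 8*exp(3)/9.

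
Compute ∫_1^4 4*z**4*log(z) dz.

-4092/25 + 8192*log(2)/5

Integrate by parts once (u = ln z, dv = 4*z**4 dz).
An antiderivative is F(z) = 4*z**5*(5*log(z) - 1)/25.
Then F(4) - F(1) = (-4096/25 + 8192*log(2)/5) - (-4/25) = -4092/25 + 8192*log(2)/5.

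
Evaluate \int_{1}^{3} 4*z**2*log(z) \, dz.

-104/9 + 36*log(3)

Integrate by parts once (u = ln z, dv = 4*z**2 dz).
An antiderivative is F(z) = 4*z**3*(3*log(z) - 1)/9.
Then F(3) - F(1) = (-12 + 36*log(3)) - (-4/9) = -104/9 + 36*log(3).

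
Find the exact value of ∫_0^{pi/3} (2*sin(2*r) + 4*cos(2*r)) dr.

An antiderivative is F(r) = 2*sin(2*r) - cos(2*r).
Then F(pi/3) - F(0) = (1/2 + sqrt(3)) - (-1) = 3/2 + sqrt(3).

3/2 + sqrt(3)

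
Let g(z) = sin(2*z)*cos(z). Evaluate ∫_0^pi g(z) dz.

4/3

Use the identity sin(2*z)cos(z) = [sin(3*z) + sin(z)]/2.
An antiderivative is F(z) = -cos(z)/2 - cos(3*z)/6.
Then F(pi) - F(0) = (2/3) - (-2/3) = 4/3.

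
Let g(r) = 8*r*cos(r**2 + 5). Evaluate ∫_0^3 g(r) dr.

-4*sin(5) + 4*sin(14)

Let u = r**2 + 5, so du = 2*r dr. When r = 0, u = 5; when r = 3, u = 14.
The integral becomes 4·∫ cos(u) du from 5 to 14, with antiderivative 4*sin(u).
Back in r: F(r) = 4*sin(r**2 + 5).
Then F(3) - F(0) = (4*sin(14)) - (4*sin(5)) = -4*sin(5) + 4*sin(14).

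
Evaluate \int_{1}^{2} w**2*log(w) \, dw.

-7/9 + 8*log(2)/3

Integrate by parts once (u = ln w, dv = w**2 dw).
An antiderivative is F(w) = w**3*(3*log(w) - 1)/9.
Then F(2) - F(1) = (-8/9 + 8*log(2)/3) - (-1/9) = -7/9 + 8*log(2)/3.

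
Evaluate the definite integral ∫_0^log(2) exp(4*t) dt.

15/4

Let u = exp(t), so du = exp(t) dt. When t = 0, u = 1; when t = log(2), u = 2.
The integral becomes ∫ u**3 du from 1 to 2, with antiderivative u**4/4.
Back in t: F(t) = exp(4*t)/4.
Then F(log(2)) - F(0) = (4) - (1/4) = 15/4.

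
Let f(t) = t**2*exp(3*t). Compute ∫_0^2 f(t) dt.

Integrate by parts twice (u = t^2, dv = exp(3*t) dt).
An antiderivative is F(t) = (9*t**2 - 6*t + 2)*exp(3*t)/27.
Then F(2) - F(0) = (26*exp(6)/27) - (2/27) = -2/27 + 26*exp(6)/27.

-2/27 + 26*exp(6)/27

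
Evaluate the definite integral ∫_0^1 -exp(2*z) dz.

1/2 - exp(2)/2

An antiderivative is F(z) = -exp(2*z)/2.
Then F(1) - F(0) = (-exp(2)/2) - (-1/2) = 1/2 - exp(2)/2.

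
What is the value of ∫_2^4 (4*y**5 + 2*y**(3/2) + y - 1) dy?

By the power rule, an antiderivative is F(y) = 2*y**6/3 + 4*y**(5/2)/5 + y**2/2 - y.
Then F(4) - F(2) = (41404/15) - (16*sqrt(2)/5 + 128/3) = 13588/5 - 16*sqrt(2)/5.

13588/5 - 16*sqrt(2)/5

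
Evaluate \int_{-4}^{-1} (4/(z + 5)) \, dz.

8*log(2)

An antiderivative is F(z) = 4*log(z + 5).
Then F(-1) - F(-4) = (8*log(2)) - (0) = 8*log(2).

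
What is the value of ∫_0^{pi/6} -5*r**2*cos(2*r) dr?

-5*pi/24 - 5*sqrt(3)*pi**2/144 + 5*sqrt(3)/8

Integrate by parts twice (u = r^2, dv = -5*cos(2*r) dr).
An antiderivative is F(r) = -5*r**2*sin(2*r)/2 - 5*r*cos(2*r)/2 + 5*sin(2*r)/4.
Then F(pi/6) - F(0) = (-5*pi/24 - 5*sqrt(3)*pi**2/144 + 5*sqrt(3)/8) - (0) = -5*pi/24 - 5*sqrt(3)*pi**2/144 + 5*sqrt(3)/8.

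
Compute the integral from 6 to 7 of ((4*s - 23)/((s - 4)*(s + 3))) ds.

-11*log(3) + 6*log(2) + 5*log(5)

Factor the denominator: s**2 - s - 12 = (s + 3)(s - 4).
Partial fractions: (4*s - 23)/((s - 4)*(s + 3)) = 5/(s + 3) - 1/(s - 4).
An antiderivative is F(s) = -log(s - 4) + 5*log(s + 3).
Then F(7) - F(6) = (-log(3) + 5*log(2) + 5*log(5)) - (-log(2) + 10*log(3)) = -11*log(3) + 6*log(2) + 5*log(5).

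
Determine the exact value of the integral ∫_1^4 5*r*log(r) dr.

-75/4 + 80*log(2)

Integrate by parts once (u = ln r, dv = 5*r dr).
An antiderivative is F(r) = 5*r**2*(2*log(r) - 1)/4.
Then F(4) - F(1) = (-20 + 80*log(2)) - (-5/4) = -75/4 + 80*log(2).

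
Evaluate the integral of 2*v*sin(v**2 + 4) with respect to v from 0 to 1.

cos(4) - cos(5)

Let u = v**2 + 4, so du = 2*v dv. When v = 0, u = 4; when v = 1, u = 5.
The integral becomes ∫ sin(u) du from 4 to 5, with antiderivative -cos(u).
Back in v: F(v) = -cos(v**2 + 4).
Then F(1) - F(0) = (-cos(5)) - (-cos(4)) = cos(4) - cos(5).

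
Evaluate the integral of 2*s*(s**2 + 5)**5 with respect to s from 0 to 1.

Let u = s**2 + 5, so du = 2*s ds. When s = 0, u = 5; when s = 1, u = 6.
The integral becomes ∫ u**5 du from 5 to 6, with antiderivative u**6/6.
Back in s: F(s) = (s**2 + 5)**6/6.
Then F(1) - F(0) = (7776) - (15625/6) = 31031/6.

31031/6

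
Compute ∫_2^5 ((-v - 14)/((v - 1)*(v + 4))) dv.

-8*log(2) + 2*log(3)

Factor the denominator: v**2 + 3*v - 4 = (v + 4)(v - 1).
Partial fractions: (-v - 14)/((v - 1)*(v + 4)) = 2/(v + 4) - 3/(v - 1).
An antiderivative is F(v) = -3*log(v - 1) + 2*log(v + 4).
Then F(5) - F(2) = (log(81/64)) - (log(36)) = -8*log(2) + 2*log(3).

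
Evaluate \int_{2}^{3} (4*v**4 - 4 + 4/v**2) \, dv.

2482/15

By the power rule, an antiderivative is F(v) = 4*v**5/5 - 4*v - 4/v.
Then F(3) - F(2) = (2716/15) - (78/5) = 2482/15.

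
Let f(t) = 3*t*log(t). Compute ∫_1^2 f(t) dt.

Integrate by parts once (u = ln t, dv = 3*t dt).
An antiderivative is F(t) = 3*t**2*(2*log(t) - 1)/4.
Then F(2) - F(1) = (-3 + log(64)) - (-3/4) = -9/4 + log(64).

-9/4 + log(64)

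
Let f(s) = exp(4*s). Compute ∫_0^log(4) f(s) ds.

Let u = exp(s), so du = exp(s) ds. When s = 0, u = 1; when s = log(4), u = 4.
The integral becomes ∫ u**3 du from 1 to 4, with antiderivative u**4/4.
Back in s: F(s) = exp(4*s)/4.
Then F(log(4)) - F(0) = (64) - (1/4) = 255/4.

255/4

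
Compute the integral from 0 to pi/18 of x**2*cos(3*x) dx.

-1/27 + pi**2/1944 + sqrt(3)*pi/162

Integrate by parts twice (u = x^2, dv = cos(3*x) dx).
An antiderivative is F(x) = x**2*sin(3*x)/3 + 2*x*cos(3*x)/9 - 2*sin(3*x)/27.
Then F(pi/18) - F(0) = (-1/27 + pi**2/1944 + sqrt(3)*pi/162) - (0) = -1/27 + pi**2/1944 + sqrt(3)*pi/162.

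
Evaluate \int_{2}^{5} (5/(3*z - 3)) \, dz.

An antiderivative is F(z) = 5*log(3*z - 3)/3.
Then F(5) - F(2) = (5*log(12)/3) - (5*log(3)/3) = 10*log(2)/3.

10*log(2)/3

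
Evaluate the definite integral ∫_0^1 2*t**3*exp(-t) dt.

Integrate by parts 3 times (u = t^3, dv = 2*exp(-t) dt).
An antiderivative is F(t) = (-2*t**3 - 6*t**2 - 12*t - 12)*exp(-t).
Then F(1) - F(0) = (-32*exp(-1)) - (-12) = 12 - 32*exp(-1).

12 - 32*exp(-1)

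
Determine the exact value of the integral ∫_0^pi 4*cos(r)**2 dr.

Use the identity cos^2(r) = (1 + cos(2*r))/2.
An antiderivative is F(r) = 2*r + sin(2*r).
Then F(pi) - F(0) = (2*pi) - (0) = 2*pi.

2*pi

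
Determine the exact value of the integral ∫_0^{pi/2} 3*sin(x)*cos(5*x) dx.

1/2

Use the identity sin(x)cos(5*x) = [sin(6*x) + sin(-4*x)]/2.
An antiderivative is F(x) = 3*cos(4*x)/8 - cos(6*x)/4.
Then F(pi/2) - F(0) = (5/8) - (1/8) = 1/2.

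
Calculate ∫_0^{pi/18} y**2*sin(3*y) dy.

Integrate by parts twice (u = y^2, dv = sin(3*y) dy).
An antiderivative is F(y) = -y**2*cos(3*y)/3 + 2*y*sin(3*y)/9 + 2*cos(3*y)/27.
Then F(pi/18) - F(0) = (-sqrt(3)*pi**2/1944 + pi/162 + sqrt(3)/27) - (2/27) = -2/27 - sqrt(3)*pi**2/1944 + pi/162 + sqrt(3)/27.

-2/27 - sqrt(3)*pi**2/1944 + pi/162 + sqrt(3)/27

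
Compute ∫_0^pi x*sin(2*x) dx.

Integrate by parts once (u = x, dv = sin(2*x) dx).
An antiderivative is F(x) = -x*cos(2*x)/2 + sin(2*x)/4.
Then F(pi) - F(0) = (-pi/2) - (0) = -pi/2.

-pi/2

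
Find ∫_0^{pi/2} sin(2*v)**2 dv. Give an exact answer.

Use the identity sin^2(2*v) = (1 - cos(4*v))/2.
An antiderivative is F(v) = v/2 - sin(4*v)/8.
Then F(pi/2) - F(0) = (pi/4) - (0) = pi/4.

pi/4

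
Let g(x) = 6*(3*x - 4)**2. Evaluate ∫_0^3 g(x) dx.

Let u = 3*x - 4, so du = 3 dx. When x = 0, u = -4; when x = 3, u = 5.
The integral becomes 2·∫ u**2 du from -4 to 5, with antiderivative 2*u**3/3.
Back in x: F(x) = 2*(3*x - 4)**3/3.
Then F(3) - F(0) = (250/3) - (-128/3) = 126.

126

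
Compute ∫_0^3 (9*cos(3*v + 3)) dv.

Let u = 3*v + 3, so du = 3 dv. When v = 0, u = 3; when v = 3, u = 12.
The integral becomes 3·∫ cos(u) du from 3 to 12, with antiderivative 3*sin(u).
Back in v: F(v) = 3*sin(3*v + 3).
Then F(3) - F(0) = (3*sin(12)) - (3*sin(3)) = 3*sin(12) - 3*sin(3).

3*sin(12) - 3*sin(3)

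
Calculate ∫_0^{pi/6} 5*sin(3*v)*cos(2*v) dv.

Use the identity sin(3*v)cos(2*v) = [sin(5*v) + sin(v)]/2.
An antiderivative is F(v) = -5*cos(v)/2 - cos(5*v)/2.
Then F(pi/6) - F(0) = (-sqrt(3)) - (-3) = 3 - sqrt(3).

3 - sqrt(3)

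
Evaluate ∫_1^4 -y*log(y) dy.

Integrate by parts once (u = ln y, dv = -y dy).
An antiderivative is F(y) = -y**2*(2*log(y) - 1)/4.
Then F(4) - F(1) = (4 - 16*log(2)) - (1/4) = 15/4 - 16*log(2).

15/4 - 16*log(2)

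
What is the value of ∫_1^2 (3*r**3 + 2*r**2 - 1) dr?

179/12

By the power rule, an antiderivative is F(r) = 3*r**4/4 + 2*r**3/3 - r.
Then F(2) - F(1) = (46/3) - (5/12) = 179/12.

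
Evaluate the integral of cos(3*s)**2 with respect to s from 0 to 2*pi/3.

Use the identity cos^2(3*s) = (1 + cos(6*s))/2.
An antiderivative is F(s) = s/2 + sin(6*s)/12.
Then F(2*pi/3) - F(0) = (pi/3) - (0) = pi/3.

pi/3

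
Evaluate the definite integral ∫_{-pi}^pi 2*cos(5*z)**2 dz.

Use the identity cos^2(5*z) = (1 + cos(10*z))/2.
An antiderivative is F(z) = z + sin(10*z)/10.
Then F(pi) - F(-pi) = (pi) - (-pi) = 2*pi.

2*pi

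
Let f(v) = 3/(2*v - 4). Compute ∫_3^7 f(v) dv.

3*log(5)/2

An antiderivative is F(v) = 3*log(2*v - 4)/2.
Then F(7) - F(3) = (3*log(10)/2) - (3*log(2)/2) = 3*log(5)/2.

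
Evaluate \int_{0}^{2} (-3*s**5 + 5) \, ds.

By the power rule, an antiderivative is F(s) = -s**6/2 + 5*s.
Then F(2) - F(0) = (-22) - (0) = -22.

-22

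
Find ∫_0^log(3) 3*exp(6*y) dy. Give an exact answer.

364

Let u = exp(y), so du = exp(y) dy. When y = 0, u = 1; when y = log(3), u = 3.
The integral becomes 3·∫ u**5 du from 1 to 3, with antiderivative u**6/2.
Back in y: F(y) = exp(6*y)/2.
Then F(log(3)) - F(0) = (729/2) - (1/2) = 364.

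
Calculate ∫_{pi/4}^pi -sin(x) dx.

-1 - sqrt(2)/2

An antiderivative is F(x) = cos(x).
Then F(pi) - F(pi/4) = (-1) - (sqrt(2)/2) = -1 - sqrt(2)/2.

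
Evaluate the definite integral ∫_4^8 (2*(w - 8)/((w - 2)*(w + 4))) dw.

log(9/16)

Factor the denominator: w**2 + 2*w - 8 = (w + 4)(w - 2).
Partial fractions: 2*(w - 8)/((w - 2)*(w + 4)) = 4/(w + 4) - 2/(w - 2).
An antiderivative is F(w) = -2*log(w - 2) + 4*log(w + 4).
Then F(8) - F(4) = (2*log(3) + 6*log(2)) - (10*log(2)) = log(9/16).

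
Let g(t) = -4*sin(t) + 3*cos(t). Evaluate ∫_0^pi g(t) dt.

-8

An antiderivative is F(t) = 3*sin(t) + 4*cos(t).
Then F(pi) - F(0) = (-4) - (4) = -8.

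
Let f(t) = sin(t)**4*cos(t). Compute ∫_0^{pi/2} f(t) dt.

Let u = sin(t), so du = cos(t) dt. When t = 0, u = 0; when t = pi/2, u = 1.
The integral becomes ∫ u**4 du from 0 to 1, with antiderivative u**5/5.
Back in t: F(t) = sin(t)**5/5.
Then F(pi/2) - F(0) = (1/5) - (0) = 1/5.

1/5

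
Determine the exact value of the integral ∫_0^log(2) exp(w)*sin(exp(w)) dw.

-cos(2) + cos(1)

Let u = exp(w), so du = exp(w) dw. When w = 0, u = 1; when w = log(2), u = 2.
The integral becomes ∫ sin(u) du from 1 to 2, with antiderivative -cos(u).
Back in w: F(w) = -cos(exp(w)).
Then F(log(2)) - F(0) = (-cos(2)) - (-cos(1)) = -cos(2) + cos(1).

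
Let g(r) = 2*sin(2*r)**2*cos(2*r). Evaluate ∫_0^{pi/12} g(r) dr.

Let u = sin(2*r), so du = 2*cos(2*r) dr. When r = 0, u = 0; when r = pi/12, u = 1/2.
The integral becomes ∫ u**2 du from 0 to 1/2, with antiderivative u**3/3.
Back in r: F(r) = sin(2*r)**3/3.
Then F(pi/12) - F(0) = (1/24) - (0) = 1/24.

1/24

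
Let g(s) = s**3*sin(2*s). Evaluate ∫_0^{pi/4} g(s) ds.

-3/8 + 3*pi**2/64

Integrate by parts 3 times (u = s^3, dv = sin(2*s) ds).
An antiderivative is F(s) = -s**3*cos(2*s)/2 + 3*s**2*sin(2*s)/4 + 3*s*cos(2*s)/4 - 3*sin(2*s)/8.
Then F(pi/4) - F(0) = (-3/8 + 3*pi**2/64) - (0) = -3/8 + 3*pi**2/64.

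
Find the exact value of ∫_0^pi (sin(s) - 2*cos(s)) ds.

An antiderivative is F(s) = -2*sin(s) - cos(s).
Then F(pi) - F(0) = (1) - (-1) = 2.

2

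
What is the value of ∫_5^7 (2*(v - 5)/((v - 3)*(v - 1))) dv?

log(81/64)

Factor the denominator: v**2 - 4*v + 3 = (v - 1)(v - 3).
Partial fractions: 2*(v - 5)/((v - 3)*(v - 1)) = 4/(v - 1) - 2/(v - 3).
An antiderivative is F(v) = -2*log(v - 3) + 4*log(v - 1).
Then F(7) - F(5) = (log(81)) - (log(64)) = log(81/64).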